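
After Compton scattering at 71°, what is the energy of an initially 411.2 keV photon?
266.5432 keV

First convert energy to wavelength:
λ = hc/E, with hc ≈ 1239.842 keV·pm (i.e. 1239.842 eV·nm)

For E = 411.2 keV = 411200 eV:
λ = 1239.842 keV·pm / 411.2 keV
λ = 3.0152 pm

Calculate the Compton shift:
Δλ = λ_C(1 - cos(71°)) = 2.4263 × 0.6744
Δλ = 1.6364 pm

Final wavelength:
λ' = 3.0152 + 1.6364 = 4.6516 pm

Final energy:
E' = hc/λ' = 1239.842 / 4.6516 = 266.5432 keV

(Intermediate values are shown rounded; full precision is carried through to the final answer.)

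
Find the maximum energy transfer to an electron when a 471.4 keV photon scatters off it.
305.7066 keV

Maximum energy transfer occurs at θ = 180° (backscattering).

Initial photon: E₀ = 471.4 keV → λ₀ = 2.6301 pm

Maximum Compton shift (at 180°):
Δλ_max = 2λ_C = 2 × 2.4263 = 4.8526 pm

Final wavelength:
λ' = 2.6301 + 4.8526 = 7.4827 pm

Minimum photon energy (maximum energy to electron):
E'_min = hc/λ' = 165.6934 keV

Maximum electron kinetic energy:
K_max = E₀ - E'_min = 471.4000 - 165.6934 = 305.7066 keV

(Intermediate values are shown rounded; full precision is carried through to the final answer.)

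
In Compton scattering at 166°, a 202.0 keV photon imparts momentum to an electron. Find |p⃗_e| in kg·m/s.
1.6748e-22 kg·m/s

The electron is initially at rest, so by conservation of momentum:
p⃗_e = p⃗₀ − p⃗'  (incident photon momentum minus scattered photon momentum)

Photon momentum magnitudes (p = h/λ = E/c):
λ₀ = hc/E₀ = 6.1378 pm → p₀ = h/λ₀ = 1.0795e-22 kg·m/s
Δλ = λ_C(1 − cos 166°) = 4.7805 pm
λ' = 10.9184 pm → p' = h/λ' = 6.0687e-23 kg·m/s

The scattered photon makes angle θ = 166° with the incident direction, so by the law of cosines:
|p⃗_e|² = p₀² + p'² − 2p₀p'cos θ
|p⃗_e|² = (1.0795e-22)² + (6.0687e-23)² − 2·1.0795e-22·6.0687e-23·cos(166°)
|p⃗_e| = 1.6748e-22 kg·m/s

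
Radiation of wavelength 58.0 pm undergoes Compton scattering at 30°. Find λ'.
58.3251 pm

Using the Compton formula: λ' = λ + λ_C(1 − cos θ)

For θ = 30°, cos θ = √3/2 (exact) ≈ 0.8660, so:
1 − cos 30° = 1 − (√3/2) ≈ 0.1340

Δλ = λ_C × 0.1340 = 2.4263 × 0.1340 = 0.3251 pm

λ' = 58.0 + 0.3251 = 58.3251 pm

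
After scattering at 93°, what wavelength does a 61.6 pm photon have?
64.1533 pm

Using the Compton scattering formula:
λ' = λ + Δλ = λ + λ_C(1 - cos θ)

Given:
- Initial wavelength λ = 61.6 pm
- Scattering angle θ = 93°
- Compton wavelength λ_C ≈ 2.4263 pm

Calculate the shift:
Δλ = 2.4263 × (1 - cos(93°))
Δλ = 2.4263 × 1.0523
Δλ = 2.5533 pm

Final wavelength:
λ' = 61.6 + 2.5533 = 64.1533 pm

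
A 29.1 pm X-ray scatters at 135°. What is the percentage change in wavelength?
14.2336%

Calculate the Compton shift:
Δλ = λ_C(1 - cos(135°))
Δλ = 2.4263 × (1 - cos(135°))
Δλ = 2.4263 × 1.7071
Δλ = 4.1420 pm

Percentage change:
(Δλ/λ₀) × 100 = (4.1420/29.1) × 100
= 14.2336%

(Intermediate values are shown rounded; full precision is carried through to the final answer.)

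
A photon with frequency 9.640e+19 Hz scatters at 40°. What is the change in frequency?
1.488e+19 Hz (decrease)

Convert frequency to wavelength (c = 299792458 m/s):
λ₀ = c/f₀ = 299792458/9.640e+19 = 3.1098803e-12 m = 3.1099 pm

Calculate Compton shift:
Δλ = λ_C(1 - cos(40°)) = 0.5676 pm

Final wavelength:
λ' = λ₀ + Δλ = 3.1099 + 0.5676 = 3.6775 pm

Final frequency:
f' = c/λ' = 299792458/3.6775290e-12 = 8.1520079e+19 Hz

Frequency shift (decrease):
Δf = f₀ - f' = 9.640e+19 - 8.1520079e+19 = 1.488e+19 Hz

(Intermediate values are shown rounded; full precision is carried through to the final answer.)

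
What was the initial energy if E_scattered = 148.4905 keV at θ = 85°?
202.1000 keV

Convert final energy to wavelength (hc ≈ 1239.842 keV·pm):
λ' = hc/E' = 1239.842 / 148.4905 = 8.3496 pm

Calculate the Compton shift:
Δλ = λ_C(1 - cos(85°))
Δλ = 2.4263 × (1 - cos(85°))
Δλ = 2.2148 pm

Initial wavelength:
λ = λ' - Δλ = 8.3496 - 2.2148 = 6.1348 pm

Initial energy:
E = hc/λ = 1239.842 / 6.1348 = 202.1000 keV

(Intermediate values are shown rounded; full precision is carried through to the final answer.)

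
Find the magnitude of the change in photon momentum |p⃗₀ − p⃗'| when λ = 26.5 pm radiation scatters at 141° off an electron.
4.3857e-23 kg·m/s

Photon momentum magnitude is p = h/λ.

Initial momentum:
p₀ = h/λ = 6.6261e-34/2.6500e-11 = 2.5004e-23 kg·m/s

After scattering:
λ' = λ + Δλ = 26.5 + 4.3119 = 30.8119 pm
p' = h/λ' = 6.6261e-34/3.0812e-11 = 2.1505e-23 kg·m/s

Momentum is a vector; the scattered photon's direction makes angle θ = 141° with the incident direction. The magnitude of the vector change Δp⃗ = p⃗₀ − p⃗' is found from the law of cosines:
|Δp⃗|² = p₀² + p'² − 2p₀p'cos θ
|Δp⃗|² = (2.5004e-23)² + (2.1505e-23)² − 2·2.5004e-23·2.1505e-23·cos(141°)
|Δp⃗| = 4.3857e-23 kg·m/s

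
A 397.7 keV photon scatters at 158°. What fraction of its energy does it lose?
0.6000 (or 60.00%)

Calculate initial and final photon energies:

Initial: E₀ = 397.7 keV → λ₀ = 3.1175 pm
Compton shift: Δλ = 4.6759 pm
Final wavelength: λ' = 7.7935 pm
Final energy: E' = 159.0871 keV

Fractional energy loss:
(E₀ - E')/E₀ = (397.7000 - 159.0871)/397.7000
= 238.6129/397.7000
= 0.6000
= 60.00%

(Intermediate values are shown rounded; full precision is carried through to the final answer.)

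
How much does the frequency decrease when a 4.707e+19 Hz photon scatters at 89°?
1.282e+19 Hz (decrease)

Convert frequency to wavelength (c = 299792458 m/s):
λ₀ = c/f₀ = 299792458/4.707e+19 = 6.3690771e-12 m = 6.3691 pm

Calculate Compton shift:
Δλ = λ_C(1 - cos(89°)) = 2.3840 pm

Final wavelength:
λ' = λ₀ + Δλ = 6.3691 + 2.3840 = 8.7530 pm

Final frequency:
f' = c/λ' = 299792458/8.7530424e-12 = 3.4250087e+19 Hz

Frequency shift (decrease):
Δf = f₀ - f' = 4.707e+19 - 3.4250087e+19 = 1.282e+19 Hz

(Intermediate values are shown rounded; full precision is carried through to the final answer.)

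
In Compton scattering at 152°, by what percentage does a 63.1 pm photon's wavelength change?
7.2403%

Calculate the Compton shift:
Δλ = λ_C(1 - cos(152°))
Δλ = 2.4263 × (1 - cos(152°))
Δλ = 2.4263 × 1.8829
Δλ = 4.5686 pm

Percentage change:
(Δλ/λ₀) × 100 = (4.5686/63.1) × 100
= 7.2403%

(Intermediate values are shown rounded; full precision is carried through to the final answer.)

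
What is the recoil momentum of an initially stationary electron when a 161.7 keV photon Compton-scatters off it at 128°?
1.2970e-22 kg·m/s

The electron is initially at rest, so by conservation of momentum:
p⃗_e = p⃗₀ − p⃗'  (incident photon momentum minus scattered photon momentum)

Photon momentum magnitudes (p = h/λ = E/c):
λ₀ = hc/E₀ = 7.6675 pm → p₀ = h/λ₀ = 8.6417e-23 kg·m/s
Δλ = λ_C(1 − cos 128°) = 3.9201 pm
λ' = 11.5876 pm → p' = h/λ' = 5.7182e-23 kg·m/s

The scattered photon makes angle θ = 128° with the incident direction, so by the law of cosines:
|p⃗_e|² = p₀² + p'² − 2p₀p'cos θ
|p⃗_e|² = (8.6417e-23)² + (5.7182e-23)² − 2·8.6417e-23·5.7182e-23·cos(128°)
|p⃗_e| = 1.2970e-22 kg·m/s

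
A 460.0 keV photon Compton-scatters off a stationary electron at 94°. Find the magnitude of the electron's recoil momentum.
2.8358e-22 kg·m/s

The electron is initially at rest, so by conservation of momentum:
p⃗_e = p⃗₀ − p⃗'  (incident photon momentum minus scattered photon momentum)

Photon momentum magnitudes (p = h/λ = E/c):
λ₀ = hc/E₀ = 2.6953 pm → p₀ = h/λ₀ = 2.4584e-22 kg·m/s
Δλ = λ_C(1 − cos 94°) = 2.5956 pm
λ' = 5.2909 pm → p' = h/λ' = 1.2524e-22 kg·m/s

The scattered photon makes angle θ = 94° with the incident direction, so by the law of cosines:
|p⃗_e|² = p₀² + p'² − 2p₀p'cos θ
|p⃗_e|² = (2.4584e-22)² + (1.2524e-22)² − 2·2.4584e-22·1.2524e-22·cos(94°)
|p⃗_e| = 2.8358e-22 kg·m/s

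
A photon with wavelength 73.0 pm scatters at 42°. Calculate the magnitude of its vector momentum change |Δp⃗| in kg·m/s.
6.4785e-24 kg·m/s

Photon momentum magnitude is p = h/λ.

Initial momentum:
p₀ = h/λ = 6.6261e-34/7.3000e-11 = 9.0768e-24 kg·m/s

After scattering:
λ' = λ + Δλ = 73.0 + 0.6232 = 73.6232 pm
p' = h/λ' = 6.6261e-34/7.3623e-11 = 9.0000e-24 kg·m/s

Momentum is a vector; the scattered photon's direction makes angle θ = 42° with the incident direction. The magnitude of the vector change Δp⃗ = p⃗₀ − p⃗' is found from the law of cosines:
|Δp⃗|² = p₀² + p'² − 2p₀p'cos θ
|Δp⃗|² = (9.0768e-24)² + (9.0000e-24)² − 2·9.0768e-24·9.0000e-24·cos(42°)
|Δp⃗| = 6.4785e-24 kg·m/s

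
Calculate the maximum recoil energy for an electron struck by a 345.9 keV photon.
198.9473 keV

Maximum energy transfer occurs at θ = 180° (backscattering).

Initial photon: E₀ = 345.9 keV → λ₀ = 3.5844 pm

Maximum Compton shift (at 180°):
Δλ_max = 2λ_C = 2 × 2.4263 = 4.8526 pm

Final wavelength:
λ' = 3.5844 + 4.8526 = 8.4370 pm

Minimum photon energy (maximum energy to electron):
E'_min = hc/λ' = 146.9527 keV

Maximum electron kinetic energy:
K_max = E₀ - E'_min = 345.9000 - 146.9527 = 198.9473 keV

(Intermediate values are shown rounded; full precision is carried through to the final answer.)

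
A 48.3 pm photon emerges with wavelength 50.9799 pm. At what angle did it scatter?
96.00°

First find the wavelength shift:
Δλ = λ' - λ = 50.9799 - 48.3 = 2.6799 pm

Using Δλ = λ_C(1 - cos θ), with λ_C = h/(m_e·c) ≈ 2.42631024 pm:
cos θ = 1 - Δλ/λ_C
cos θ = 1 - 2.6799/2.42631024
cos θ = -0.104517

θ = arccos(-0.104517)
θ = 96.00°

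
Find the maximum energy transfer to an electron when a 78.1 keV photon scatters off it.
18.2842 keV

Maximum energy transfer occurs at θ = 180° (backscattering).

Initial photon: E₀ = 78.1 keV → λ₀ = 15.8751 pm

Maximum Compton shift (at 180°):
Δλ_max = 2λ_C = 2 × 2.4263 = 4.8526 pm

Final wavelength:
λ' = 15.8751 + 4.8526 = 20.7277 pm

Minimum photon energy (maximum energy to electron):
E'_min = hc/λ' = 59.8158 keV

Maximum electron kinetic energy:
K_max = E₀ - E'_min = 78.1000 - 59.8158 = 18.2842 keV

(Intermediate values are shown rounded; full precision is carried through to the final answer.)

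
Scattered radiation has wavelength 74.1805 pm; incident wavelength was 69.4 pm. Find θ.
166.00°

First find the wavelength shift:
Δλ = λ' - λ = 74.1805 - 69.4 = 4.7805 pm

Using Δλ = λ_C(1 - cos θ), with λ_C = h/(m_e·c) ≈ 2.42631024 pm:
cos θ = 1 - Δλ/λ_C
cos θ = 1 - 4.7805/2.42631024
cos θ = -0.970276

θ = arccos(-0.970276)
θ = 166.00°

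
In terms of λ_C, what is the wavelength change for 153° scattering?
1.8910 λ_C

The Compton shift formula is:
Δλ = λ_C(1 - cos θ)

Dividing both sides by λ_C:
Δλ/λ_C = 1 - cos θ

For θ = 153°:
Δλ/λ_C = 1 - cos(153°)
Δλ/λ_C = 1 - -0.8910
Δλ/λ_C = 1.8910

This means the shift is 1.8910 × λ_C = 4.5882 pm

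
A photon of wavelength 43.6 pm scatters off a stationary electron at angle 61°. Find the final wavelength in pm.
44.8500 pm

Using the Compton scattering formula:
λ' = λ + Δλ = λ + λ_C(1 - cos θ)

Given:
- Initial wavelength λ = 43.6 pm
- Scattering angle θ = 61°
- Compton wavelength λ_C ≈ 2.4263 pm

Calculate the shift:
Δλ = 2.4263 × (1 - cos(61°))
Δλ = 2.4263 × 0.5152
Δλ = 1.2500 pm

Final wavelength:
λ' = 43.6 + 1.2500 = 44.8500 pm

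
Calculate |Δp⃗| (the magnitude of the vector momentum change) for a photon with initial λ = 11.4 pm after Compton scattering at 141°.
9.4693e-23 kg·m/s

Photon momentum magnitude is p = h/λ.

Initial momentum:
p₀ = h/λ = 6.6261e-34/1.1400e-11 = 5.8123e-23 kg·m/s

After scattering:
λ' = λ + Δλ = 11.4 + 4.3119 = 15.7119 pm
p' = h/λ' = 6.6261e-34/1.5712e-11 = 4.2172e-23 kg·m/s

Momentum is a vector; the scattered photon's direction makes angle θ = 141° with the incident direction. The magnitude of the vector change Δp⃗ = p⃗₀ − p⃗' is found from the law of cosines:
|Δp⃗|² = p₀² + p'² − 2p₀p'cos θ
|Δp⃗|² = (5.8123e-23)² + (4.2172e-23)² − 2·5.8123e-23·4.2172e-23·cos(141°)
|Δp⃗| = 9.4693e-23 kg·m/s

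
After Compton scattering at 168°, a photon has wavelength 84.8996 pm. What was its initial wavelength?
80.1000 pm

From λ' = λ + Δλ, we have λ = λ' - Δλ

First calculate the Compton shift:
Δλ = λ_C(1 - cos θ)
Δλ = 2.4263 × (1 - cos(168°))
Δλ = 2.4263 × 1.9781
Δλ = 4.7996 pm

Initial wavelength:
λ = λ' - Δλ
λ = 84.8996 - 4.7996
λ = 80.1000 pm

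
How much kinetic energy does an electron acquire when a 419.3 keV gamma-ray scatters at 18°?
16.1892 keV

By energy conservation: K_e = E_initial - E_final

First find the scattered photon energy:
Initial wavelength: λ = hc/E = 2.9569 pm
Compton shift: Δλ = λ_C(1 - cos(18°)) = 0.1188 pm
Final wavelength: λ' = 2.9569 + 0.1188 = 3.0757 pm
Final photon energy: E' = hc/λ' = 403.1108 keV

Electron kinetic energy:
K_e = E - E' = 419.3000 - 403.1108 = 16.1892 keV

(Intermediate values are shown rounded; full precision is carried through to the final answer.)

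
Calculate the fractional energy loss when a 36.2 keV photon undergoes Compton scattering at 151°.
0.1172 (or 11.72%)

Calculate initial and final photon energies:

Initial: E₀ = 36.2 keV → λ₀ = 34.2498 pm
Compton shift: Δλ = 4.5484 pm
Final wavelength: λ' = 38.7982 pm
Final energy: E' = 31.9562 keV

Fractional energy loss:
(E₀ - E')/E₀ = (36.2000 - 31.9562)/36.2000
= 4.2438/36.2000
= 0.1172
= 11.72%

(Intermediate values are shown rounded; full precision is carried through to the final answer.)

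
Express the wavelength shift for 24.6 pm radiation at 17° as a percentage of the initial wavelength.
0.4310%

Calculate the Compton shift:
Δλ = λ_C(1 - cos(17°))
Δλ = 2.4263 × (1 - cos(17°))
Δλ = 2.4263 × 0.0437
Δλ = 0.1060 pm

Percentage change:
(Δλ/λ₀) × 100 = (0.1060/24.6) × 100
= 0.4310%

(Intermediate values are shown rounded; full precision is carried through to the final answer.)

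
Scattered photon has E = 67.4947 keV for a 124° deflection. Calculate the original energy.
84.9999 keV

Convert final energy to wavelength (hc ≈ 1239.842 keV·pm):
λ' = hc/E' = 1239.842 / 67.4947 = 18.3695 pm

Calculate the Compton shift:
Δλ = λ_C(1 - cos(124°))
Δλ = 2.4263 × (1 - cos(124°))
Δλ = 3.7831 pm

Initial wavelength:
λ = λ' - Δλ = 18.3695 - 3.7831 = 14.5864 pm

Initial energy:
E = hc/λ = 1239.842 / 14.5864 = 84.9999 keV

(Intermediate values are shown rounded; full precision is carried through to the final answer.)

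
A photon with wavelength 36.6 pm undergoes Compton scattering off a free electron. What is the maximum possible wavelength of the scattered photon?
41.4526 pm (at θ = 180°)

The Compton shift is Δλ = λ_C(1 − cos θ).

Since cos θ ranges from −1 to 1, the factor (1 − cos θ) ranges from 0 to 2; the maximum shift occurs at θ = 180° (backscattering):
Δλ_max = 2λ_C = 2 × 2.4263 pm = 4.8526 pm

Maximum scattered wavelength:
λ'_max = λ₀ + Δλ_max = 36.6 + 4.8526 = 41.4526 pm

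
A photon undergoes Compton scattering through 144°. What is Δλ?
4.3892 pm

Using the Compton scattering formula:
Δλ = λ_C(1 - cos θ)

where λ_C = h/(m_e·c) ≈ 2.4263 pm is the Compton wavelength of an electron.

For θ = 144°:
cos(144°) = -0.8090
1 - cos(144°) = 1.8090

Δλ = 2.4263 × 1.8090
Δλ = 4.3892 pm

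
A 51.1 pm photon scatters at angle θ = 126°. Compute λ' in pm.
54.9525 pm

Using the Compton scattering formula:
λ' = λ + Δλ = λ + λ_C(1 - cos θ)

Given:
- Initial wavelength λ = 51.1 pm
- Scattering angle θ = 126°
- Compton wavelength λ_C ≈ 2.4263 pm

Calculate the shift:
Δλ = 2.4263 × (1 - cos(126°))
Δλ = 2.4263 × 1.5878
Δλ = 3.8525 pm

Final wavelength:
λ' = 51.1 + 3.8525 = 54.9525 pm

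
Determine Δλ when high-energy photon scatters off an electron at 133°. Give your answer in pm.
4.0810 pm

Using the Compton scattering formula:
Δλ = λ_C(1 - cos θ)

where λ_C = h/(m_e·c) ≈ 2.4263 pm is the Compton wavelength of an electron.

For θ = 133°:
cos(133°) = -0.6820
1 - cos(133°) = 1.6820

Δλ = 2.4263 × 1.6820
Δλ = 4.0810 pm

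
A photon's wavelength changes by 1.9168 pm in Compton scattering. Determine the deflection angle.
77.88°

From the Compton formula Δλ = λ_C(1 - cos θ), we can solve for θ:

cos θ = 1 - Δλ/λ_C

Given:
- Δλ = 1.9168 pm
- λ_C = h/(m_e·c) ≈ 2.42631024 pm

cos θ = 1 - 1.9168/2.42631024
cos θ = 1 - 0.790006
cos θ = 0.209994

θ = arccos(0.209994)
θ = 77.88°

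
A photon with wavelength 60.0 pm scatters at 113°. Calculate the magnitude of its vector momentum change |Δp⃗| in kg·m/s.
1.7931e-23 kg·m/s

Photon momentum magnitude is p = h/λ.

Initial momentum:
p₀ = h/λ = 6.6261e-34/6.0000e-11 = 1.1043e-23 kg·m/s

After scattering:
λ' = λ + Δλ = 60.0 + 3.3743 = 63.3743 pm
p' = h/λ' = 6.6261e-34/6.3374e-11 = 1.0455e-23 kg·m/s

Momentum is a vector; the scattered photon's direction makes angle θ = 113° with the incident direction. The magnitude of the vector change Δp⃗ = p⃗₀ − p⃗' is found from the law of cosines:
|Δp⃗|² = p₀² + p'² − 2p₀p'cos θ
|Δp⃗|² = (1.1043e-23)² + (1.0455e-23)² − 2·1.1043e-23·1.0455e-23·cos(113°)
|Δp⃗| = 1.7931e-23 kg·m/s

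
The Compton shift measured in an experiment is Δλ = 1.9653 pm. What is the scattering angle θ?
79.05°

From the Compton formula Δλ = λ_C(1 - cos θ), we can solve for θ:

cos θ = 1 - Δλ/λ_C

Given:
- Δλ = 1.9653 pm
- λ_C = h/(m_e·c) ≈ 2.42631024 pm

cos θ = 1 - 1.9653/2.42631024
cos θ = 1 - 0.809995
cos θ = 0.190005

θ = arccos(0.190005)
θ = 79.05°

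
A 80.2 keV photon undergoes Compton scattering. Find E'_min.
61.0399 keV (at θ = 180°)

The scattered photon has minimum energy when its wavelength is maximum, i.e., when the Compton shift Δλ = λ_C(1 − cos θ) is maximum. This occurs at θ = 180° (backscattering), giving Δλ_max = 2λ_C = 4.8526 pm.

Initial wavelength: λ₀ = hc/E₀ = 15.4594 pm
Maximum final wavelength: λ'_max = λ₀ + 2λ_C = 15.4594 + 4.8526 = 20.3120 pm
Minimum final energy: E'_min = hc/λ'_max = 61.0399 keV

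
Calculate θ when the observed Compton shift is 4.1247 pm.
134.43°

From the Compton formula Δλ = λ_C(1 - cos θ), we can solve for θ:

cos θ = 1 - Δλ/λ_C

Given:
- Δλ = 4.1247 pm
- λ_C = h/(m_e·c) ≈ 2.42631024 pm

cos θ = 1 - 4.1247/2.42631024
cos θ = 1 - 1.699989
cos θ = -0.699989

θ = arccos(-0.699989)
θ = 134.43°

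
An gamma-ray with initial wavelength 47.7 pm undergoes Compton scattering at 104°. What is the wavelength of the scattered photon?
50.7133 pm

Using the Compton scattering formula:
λ' = λ + Δλ = λ + λ_C(1 - cos θ)

Given:
- Initial wavelength λ = 47.7 pm
- Scattering angle θ = 104°
- Compton wavelength λ_C ≈ 2.4263 pm

Calculate the shift:
Δλ = 2.4263 × (1 - cos(104°))
Δλ = 2.4263 × 1.2419
Δλ = 3.0133 pm

Final wavelength:
λ' = 47.7 + 3.0133 = 50.7133 pm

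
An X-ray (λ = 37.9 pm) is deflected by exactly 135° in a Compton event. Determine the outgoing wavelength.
42.0420 pm

Using the Compton formula: λ' = λ + λ_C(1 − cos θ)

For θ = 135°, cos θ = -√2/2 (exact) ≈ -0.7071, so:
1 − cos 135° = 1 − (-√2/2) ≈ 1.7071

Δλ = λ_C × 1.7071 = 2.4263 × 1.7071 = 4.1420 pm

λ' = 37.9 + 4.1420 = 42.0420 pm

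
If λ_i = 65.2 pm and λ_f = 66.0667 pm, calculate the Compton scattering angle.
50.00°

First find the wavelength shift:
Δλ = λ' - λ = 66.0667 - 65.2 = 0.8667 pm

Using Δλ = λ_C(1 - cos θ), with λ_C = h/(m_e·c) ≈ 2.42631024 pm:
cos θ = 1 - Δλ/λ_C
cos θ = 1 - 0.8667/2.42631024
cos θ = 0.642791

θ = arccos(0.642791)
θ = 50.00°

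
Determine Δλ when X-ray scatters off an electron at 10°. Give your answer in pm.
0.0369 pm

Using the Compton scattering formula:
Δλ = λ_C(1 - cos θ)

where λ_C = h/(m_e·c) ≈ 2.4263 pm is the Compton wavelength of an electron.

For θ = 10°:
cos(10°) = 0.9848
1 - cos(10°) = 0.0152

Δλ = 2.4263 × 0.0152
Δλ = 0.0369 pm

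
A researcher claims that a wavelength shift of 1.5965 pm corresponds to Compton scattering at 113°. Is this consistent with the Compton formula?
No, inconsistent

Calculate the expected shift for θ = 113°:

Δλ_expected = λ_C(1 - cos(113°))
Δλ_expected = 2.4263 × (1 - cos(113°))
Δλ_expected = 2.4263 × 1.3907
Δλ_expected = 3.3743 pm

Given shift: 1.5965 pm
Expected shift: 3.3743 pm
Difference: 1.7779 pm

The values do not match. The given shift corresponds to θ ≈ 70.0°, not 113°.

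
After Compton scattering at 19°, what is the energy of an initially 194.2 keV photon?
190.2606 keV

First convert energy to wavelength:
λ = hc/E, with hc ≈ 1239.842 keV·pm (i.e. 1239.842 eV·nm)

For E = 194.2 keV = 194200 eV:
λ = 1239.842 keV·pm / 194.2 keV
λ = 6.3844 pm

Calculate the Compton shift:
Δλ = λ_C(1 - cos(19°)) = 2.4263 × 0.0545
Δλ = 0.1322 pm

Final wavelength:
λ' = 6.3844 + 0.1322 = 6.5165 pm

Final energy:
E' = hc/λ' = 1239.842 / 6.5165 = 190.2606 keV

(Intermediate values are shown rounded; full precision is carried through to the final answer.)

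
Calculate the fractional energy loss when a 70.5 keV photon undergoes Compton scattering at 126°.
0.1797 (or 17.97%)

Calculate initial and final photon energies:

Initial: E₀ = 70.5 keV → λ₀ = 17.5864 pm
Compton shift: Δλ = 3.8525 pm
Final wavelength: λ' = 21.4389 pm
Final energy: E' = 57.8315 keV

Fractional energy loss:
(E₀ - E')/E₀ = (70.5000 - 57.8315)/70.5000
= 12.6685/70.5000
= 0.1797
= 17.97%

(Intermediate values are shown rounded; full precision is carried through to the final answer.)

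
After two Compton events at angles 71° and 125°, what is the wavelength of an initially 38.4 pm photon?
43.8544 pm

Apply Compton shift twice:

First scattering at θ₁ = 71°:
Δλ₁ = λ_C(1 - cos(71°))
Δλ₁ = 2.4263 × 0.6744
Δλ₁ = 1.6364 pm

After first scattering:
λ₁ = 38.4 + 1.6364 = 40.0364 pm

Second scattering at θ₂ = 125°:
Δλ₂ = λ_C(1 - cos(125°))
Δλ₂ = 2.4263 × 1.5736
Δλ₂ = 3.8180 pm

Final wavelength:
λ₂ = 40.0364 + 3.8180 = 43.8544 pm

Total shift: Δλ_total = 1.6364 + 3.8180 = 5.4544 pm

(Intermediate values are shown rounded; full precision is carried through to the final answer.)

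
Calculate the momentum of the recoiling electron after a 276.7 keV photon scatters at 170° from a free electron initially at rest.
2.1842e-22 kg·m/s

The electron is initially at rest, so by conservation of momentum:
p⃗_e = p⃗₀ − p⃗'  (incident photon momentum minus scattered photon momentum)

Photon momentum magnitudes (p = h/λ = E/c):
λ₀ = hc/E₀ = 4.4808 pm → p₀ = h/λ₀ = 1.4788e-22 kg·m/s
Δλ = λ_C(1 − cos 170°) = 4.8158 pm
λ' = 9.2966 pm → p' = h/λ' = 7.1274e-23 kg·m/s

The scattered photon makes angle θ = 170° with the incident direction, so by the law of cosines:
|p⃗_e|² = p₀² + p'² − 2p₀p'cos θ
|p⃗_e|² = (1.4788e-22)² + (7.1274e-23)² − 2·1.4788e-22·7.1274e-23·cos(170°)
|p⃗_e| = 2.1842e-22 kg·m/s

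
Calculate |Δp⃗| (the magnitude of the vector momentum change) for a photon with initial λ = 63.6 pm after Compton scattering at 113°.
1.6940e-23 kg·m/s

Photon momentum magnitude is p = h/λ.

Initial momentum:
p₀ = h/λ = 6.6261e-34/6.3600e-11 = 1.0418e-23 kg·m/s

After scattering:
λ' = λ + Δλ = 63.6 + 3.3743 = 66.9743 pm
p' = h/λ' = 6.6261e-34/6.6974e-11 = 9.8934e-24 kg·m/s

Momentum is a vector; the scattered photon's direction makes angle θ = 113° with the incident direction. The magnitude of the vector change Δp⃗ = p⃗₀ − p⃗' is found from the law of cosines:
|Δp⃗|² = p₀² + p'² − 2p₀p'cos θ
|Δp⃗|² = (1.0418e-23)² + (9.8934e-24)² − 2·1.0418e-23·9.8934e-24·cos(113°)
|Δp⃗| = 1.6940e-23 kg·m/s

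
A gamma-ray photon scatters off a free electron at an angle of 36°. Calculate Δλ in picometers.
0.4634 pm

Using the Compton scattering formula:
Δλ = λ_C(1 - cos θ)

where λ_C = h/(m_e·c) ≈ 2.4263 pm is the Compton wavelength of an electron.

For θ = 36°:
cos(36°) = 0.8090
1 - cos(36°) = 0.1910

Δλ = 2.4263 × 0.1910
Δλ = 0.4634 pm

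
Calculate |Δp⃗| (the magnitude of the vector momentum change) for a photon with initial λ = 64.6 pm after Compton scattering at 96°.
1.4944e-23 kg·m/s

Photon momentum magnitude is p = h/λ.

Initial momentum:
p₀ = h/λ = 6.6261e-34/6.4600e-11 = 1.0257e-23 kg·m/s

After scattering:
λ' = λ + Δλ = 64.6 + 2.6799 = 67.2799 pm
p' = h/λ' = 6.6261e-34/6.7280e-11 = 9.8485e-24 kg·m/s

Momentum is a vector; the scattered photon's direction makes angle θ = 96° with the incident direction. The magnitude of the vector change Δp⃗ = p⃗₀ − p⃗' is found from the law of cosines:
|Δp⃗|² = p₀² + p'² − 2p₀p'cos θ
|Δp⃗|² = (1.0257e-23)² + (9.8485e-24)² − 2·1.0257e-23·9.8485e-24·cos(96°)
|Δp⃗| = 1.4944e-23 kg·m/s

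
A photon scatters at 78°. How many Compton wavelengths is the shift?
0.7921 λ_C

The Compton shift formula is:
Δλ = λ_C(1 - cos θ)

Dividing both sides by λ_C:
Δλ/λ_C = 1 - cos θ

For θ = 78°:
Δλ/λ_C = 1 - cos(78°)
Δλ/λ_C = 1 - 0.2079
Δλ/λ_C = 0.7921

This means the shift is 0.7921 × λ_C = 1.9219 pm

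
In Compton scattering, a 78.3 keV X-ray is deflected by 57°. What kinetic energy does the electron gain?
5.1070 keV

By energy conservation: K_e = E_initial - E_final

First find the scattered photon energy:
Initial wavelength: λ = hc/E = 15.8345 pm
Compton shift: Δλ = λ_C(1 - cos(57°)) = 1.1048 pm
Final wavelength: λ' = 15.8345 + 1.1048 = 16.9394 pm
Final photon energy: E' = hc/λ' = 73.1930 keV

Electron kinetic energy:
K_e = E - E' = 78.3000 - 73.1930 = 5.1070 keV

(Intermediate values are shown rounded; full precision is carried through to the final answer.)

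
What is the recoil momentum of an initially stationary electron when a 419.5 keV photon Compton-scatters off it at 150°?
3.0412e-22 kg·m/s

The electron is initially at rest, so by conservation of momentum:
p⃗_e = p⃗₀ − p⃗'  (incident photon momentum minus scattered photon momentum)

Photon momentum magnitudes (p = h/λ = E/c):
λ₀ = hc/E₀ = 2.9555 pm → p₀ = h/λ₀ = 2.2419e-22 kg·m/s
Δλ = λ_C(1 − cos 150°) = 4.5276 pm
λ' = 7.4831 pm → p' = h/λ' = 8.8547e-23 kg·m/s

The scattered photon makes angle θ = 150° with the incident direction, so by the law of cosines:
|p⃗_e|² = p₀² + p'² − 2p₀p'cos θ
|p⃗_e|² = (2.2419e-22)² + (8.8547e-23)² − 2·2.2419e-22·8.8547e-23·cos(150°)
|p⃗_e| = 3.0412e-22 kg·m/s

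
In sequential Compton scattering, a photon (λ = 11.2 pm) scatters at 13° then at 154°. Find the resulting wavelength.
15.8692 pm

Apply Compton shift twice:

First scattering at θ₁ = 13°:
Δλ₁ = λ_C(1 - cos(13°))
Δλ₁ = 2.4263 × 0.0256
Δλ₁ = 0.0622 pm

After first scattering:
λ₁ = 11.2 + 0.0622 = 11.2622 pm

Second scattering at θ₂ = 154°:
Δλ₂ = λ_C(1 - cos(154°))
Δλ₂ = 2.4263 × 1.8988
Δλ₂ = 4.6071 pm

Final wavelength:
λ₂ = 11.2622 + 4.6071 = 15.8692 pm

Total shift: Δλ_total = 0.0622 + 4.6071 = 4.6692 pm

(Intermediate values are shown rounded; full precision is carried through to the final answer.)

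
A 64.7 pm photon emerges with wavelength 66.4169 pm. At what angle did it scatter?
73.00°

First find the wavelength shift:
Δλ = λ' - λ = 66.4169 - 64.7 = 1.7169 pm

Using Δλ = λ_C(1 - cos θ), with λ_C = h/(m_e·c) ≈ 2.42631024 pm:
cos θ = 1 - Δλ/λ_C
cos θ = 1 - 1.7169/2.42631024
cos θ = 0.292382

θ = arccos(0.292382)
θ = 73.00°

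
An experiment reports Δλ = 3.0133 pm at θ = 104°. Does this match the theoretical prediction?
Yes, consistent

Calculate the expected shift for θ = 104°:

Δλ_expected = λ_C(1 - cos(104°))
Δλ_expected = 2.4263 × (1 - cos(104°))
Δλ_expected = 2.4263 × 1.2419
Δλ_expected = 3.0133 pm

Given shift: 3.0133 pm
Expected shift: 3.0133 pm
Difference: 0.0000 pm

The values match. This is consistent with Compton scattering at the stated angle.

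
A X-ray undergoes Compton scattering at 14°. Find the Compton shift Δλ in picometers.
0.0721 pm

Using the Compton scattering formula:
Δλ = λ_C(1 - cos θ)

where λ_C = h/(m_e·c) ≈ 2.4263 pm is the Compton wavelength of an electron.

For θ = 14°:
cos(14°) = 0.9703
1 - cos(14°) = 0.0297

Δλ = 2.4263 × 0.0297
Δλ = 0.0721 pm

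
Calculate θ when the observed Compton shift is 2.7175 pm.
96.89°

From the Compton formula Δλ = λ_C(1 - cos θ), we can solve for θ:

cos θ = 1 - Δλ/λ_C

Given:
- Δλ = 2.7175 pm
- λ_C = h/(m_e·c) ≈ 2.42631024 pm

cos θ = 1 - 2.7175/2.42631024
cos θ = 1 - 1.120013
cos θ = -0.120013

θ = arccos(-0.120013)
θ = 96.89°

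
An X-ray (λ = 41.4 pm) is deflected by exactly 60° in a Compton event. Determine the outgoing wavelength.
42.6132 pm

Using the Compton formula: λ' = λ + λ_C(1 − cos θ)

For θ = 60°, cos θ = 1/2 (exact) = 0.5000, so:
1 − cos 60° = 1 − (1/2) = 0.5000

Δλ = λ_C × 0.5000 = 2.4263 × 0.5000 = 1.2132 pm

λ' = 41.4 + 1.2132 = 42.6132 pm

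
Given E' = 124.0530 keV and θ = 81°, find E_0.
156.0001 keV

Convert final energy to wavelength (hc ≈ 1239.842 keV·pm):
λ' = hc/E' = 1239.842 / 124.0530 = 9.9945 pm

Calculate the Compton shift:
Δλ = λ_C(1 - cos(81°))
Δλ = 2.4263 × (1 - cos(81°))
Δλ = 2.0468 pm

Initial wavelength:
λ = λ' - Δλ = 9.9945 - 2.0468 = 7.9477 pm

Initial energy:
E = hc/λ = 1239.842 / 7.9477 = 156.0001 keV

(Intermediate values are shown rounded; full precision is carried through to the final answer.)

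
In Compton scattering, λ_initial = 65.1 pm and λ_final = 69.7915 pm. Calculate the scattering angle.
159.00°

First find the wavelength shift:
Δλ = λ' - λ = 69.7915 - 65.1 = 4.6915 pm

Using Δλ = λ_C(1 - cos θ), with λ_C = h/(m_e·c) ≈ 2.42631024 pm:
cos θ = 1 - Δλ/λ_C
cos θ = 1 - 4.6915/2.42631024
cos θ = -0.933594

θ = arccos(-0.933594)
θ = 159.00°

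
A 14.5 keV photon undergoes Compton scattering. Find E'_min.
13.7213 keV (at θ = 180°)

The scattered photon has minimum energy when its wavelength is maximum, i.e., when the Compton shift Δλ = λ_C(1 − cos θ) is maximum. This occurs at θ = 180° (backscattering), giving Δλ_max = 2λ_C = 4.8526 pm.

Initial wavelength: λ₀ = hc/E₀ = 85.5063 pm
Maximum final wavelength: λ'_max = λ₀ + 2λ_C = 85.5063 + 4.8526 = 90.3590 pm
Minimum final energy: E'_min = hc/λ'_max = 13.7213 keV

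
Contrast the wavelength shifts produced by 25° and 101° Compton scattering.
101° produces the larger shift by a factor of 12.710

Calculate both shifts using Δλ = λ_C(1 - cos θ):

For θ₁ = 25°:
Δλ₁ = 2.4263 × (1 - cos(25°))
Δλ₁ = 2.4263 × 0.0937
Δλ₁ = 0.2273 pm

For θ₂ = 101°:
Δλ₂ = 2.4263 × (1 - cos(101°))
Δλ₂ = 2.4263 × 1.1908
Δλ₂ = 2.8893 pm

The 101° angle produces the larger shift.
Ratio: 2.8893/0.2273 = 12.710

(Intermediate values are shown rounded; full precision is carried through to the final answer.)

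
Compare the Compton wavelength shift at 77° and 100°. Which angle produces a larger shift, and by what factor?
100° produces the larger shift by a factor of 1.514

Calculate both shifts using Δλ = λ_C(1 - cos θ):

For θ₁ = 77°:
Δλ₁ = 2.4263 × (1 - cos(77°))
Δλ₁ = 2.4263 × 0.7750
Δλ₁ = 1.8805 pm

For θ₂ = 100°:
Δλ₂ = 2.4263 × (1 - cos(100°))
Δλ₂ = 2.4263 × 1.1736
Δλ₂ = 2.8476 pm

The 100° angle produces the larger shift.
Ratio: 2.8476/1.8805 = 1.514

(Intermediate values are shown rounded; full precision is carried through to the final answer.)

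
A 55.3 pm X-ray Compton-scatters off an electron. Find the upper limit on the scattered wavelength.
60.1526 pm (at θ = 180°)

The Compton shift is Δλ = λ_C(1 − cos θ).

Since cos θ ranges from −1 to 1, the factor (1 − cos θ) ranges from 0 to 2; the maximum shift occurs at θ = 180° (backscattering):
Δλ_max = 2λ_C = 2 × 2.4263 pm = 4.8526 pm

Maximum scattered wavelength:
λ'_max = λ₀ + Δλ_max = 55.3 + 4.8526 = 60.1526 pm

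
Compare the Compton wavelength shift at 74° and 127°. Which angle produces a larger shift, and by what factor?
127° produces the larger shift by a factor of 2.211

Calculate both shifts using Δλ = λ_C(1 - cos θ):

For θ₁ = 74°:
Δλ₁ = 2.4263 × (1 - cos(74°))
Δλ₁ = 2.4263 × 0.7244
Δλ₁ = 1.7575 pm

For θ₂ = 127°:
Δλ₂ = 2.4263 × (1 - cos(127°))
Δλ₂ = 2.4263 × 1.6018
Δλ₂ = 3.8865 pm

The 127° angle produces the larger shift.
Ratio: 3.8865/1.7575 = 2.211

(Intermediate values are shown rounded; full precision is carried through to the final answer.)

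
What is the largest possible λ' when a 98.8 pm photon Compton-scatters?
103.6526 pm (at θ = 180°)

The Compton shift is Δλ = λ_C(1 − cos θ).

Since cos θ ranges from −1 to 1, the factor (1 − cos θ) ranges from 0 to 2; the maximum shift occurs at θ = 180° (backscattering):
Δλ_max = 2λ_C = 2 × 2.4263 pm = 4.8526 pm

Maximum scattered wavelength:
λ'_max = λ₀ + Δλ_max = 98.8 + 4.8526 = 103.6526 pm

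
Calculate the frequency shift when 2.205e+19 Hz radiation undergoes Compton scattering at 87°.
3.190e+18 Hz (decrease)

Convert frequency to wavelength (c = 299792458 m/s):
λ₀ = c/f₀ = 299792458/2.205e+19 = 1.3596030e-11 m = 13.5960 pm

Calculate Compton shift:
Δλ = λ_C(1 - cos(87°)) = 2.2993 pm

Final wavelength:
λ' = λ₀ + Δλ = 13.5960 + 2.2993 = 15.8954 pm

Final frequency:
f' = c/λ' = 299792458/1.5895357e-11 = 1.8860379e+19 Hz

Frequency shift (decrease):
Δf = f₀ - f' = 2.205e+19 - 1.8860379e+19 = 3.190e+18 Hz

(Intermediate values are shown rounded; full precision is carried through to the final answer.)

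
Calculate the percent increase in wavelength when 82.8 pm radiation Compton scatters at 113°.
4.0753%

Calculate the Compton shift:
Δλ = λ_C(1 - cos(113°))
Δλ = 2.4263 × (1 - cos(113°))
Δλ = 2.4263 × 1.3907
Δλ = 3.3743 pm

Percentage change:
(Δλ/λ₀) × 100 = (3.3743/82.8) × 100
= 4.0753%

(Intermediate values are shown rounded; full precision is carried through to the final answer.)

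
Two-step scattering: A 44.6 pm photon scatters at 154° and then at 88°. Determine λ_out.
51.5487 pm

Apply Compton shift twice:

First scattering at θ₁ = 154°:
Δλ₁ = λ_C(1 - cos(154°))
Δλ₁ = 2.4263 × 1.8988
Δλ₁ = 4.6071 pm

After first scattering:
λ₁ = 44.6 + 4.6071 = 49.2071 pm

Second scattering at θ₂ = 88°:
Δλ₂ = λ_C(1 - cos(88°))
Δλ₂ = 2.4263 × 0.9651
Δλ₂ = 2.3416 pm

Final wavelength:
λ₂ = 49.2071 + 2.3416 = 51.5487 pm

Total shift: Δλ_total = 4.6071 + 2.3416 = 6.9487 pm

(Intermediate values are shown rounded; full precision is carried through to the final answer.)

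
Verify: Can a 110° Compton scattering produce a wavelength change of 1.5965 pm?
No, inconsistent

Calculate the expected shift for θ = 110°:

Δλ_expected = λ_C(1 - cos(110°))
Δλ_expected = 2.4263 × (1 - cos(110°))
Δλ_expected = 2.4263 × 1.3420
Δλ_expected = 3.2562 pm

Given shift: 1.5965 pm
Expected shift: 3.2562 pm
Difference: 1.6597 pm

The values do not match. The given shift corresponds to θ ≈ 70.0°, not 110°.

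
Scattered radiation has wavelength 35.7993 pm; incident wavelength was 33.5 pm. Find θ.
87.00°

First find the wavelength shift:
Δλ = λ' - λ = 35.7993 - 33.5 = 2.2993 pm

Using Δλ = λ_C(1 - cos θ), with λ_C = h/(m_e·c) ≈ 2.42631024 pm:
cos θ = 1 - Δλ/λ_C
cos θ = 1 - 2.2993/2.42631024
cos θ = 0.052347

θ = arccos(0.052347)
θ = 87.00°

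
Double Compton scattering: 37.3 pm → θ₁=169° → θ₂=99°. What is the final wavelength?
44.9139 pm

Apply Compton shift twice:

First scattering at θ₁ = 169°:
Δλ₁ = λ_C(1 - cos(169°))
Δλ₁ = 2.4263 × 1.9816
Δλ₁ = 4.8080 pm

After first scattering:
λ₁ = 37.3 + 4.8080 = 42.1080 pm

Second scattering at θ₂ = 99°:
Δλ₂ = λ_C(1 - cos(99°))
Δλ₂ = 2.4263 × 1.1564
Δλ₂ = 2.8059 pm

Final wavelength:
λ₂ = 42.1080 + 2.8059 = 44.9139 pm

Total shift: Δλ_total = 4.8080 + 2.8059 = 7.6139 pm

(Intermediate values are shown rounded; full precision is carried through to the final answer.)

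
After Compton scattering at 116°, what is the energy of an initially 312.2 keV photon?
166.1710 keV

First convert energy to wavelength:
λ = hc/E, with hc ≈ 1239.842 keV·pm (i.e. 1239.842 eV·nm)

For E = 312.2 keV = 312200 eV:
λ = 1239.842 keV·pm / 312.2 keV
λ = 3.9713 pm

Calculate the Compton shift:
Δλ = λ_C(1 - cos(116°)) = 2.4263 × 1.4384
Δλ = 3.4899 pm

Final wavelength:
λ' = 3.9713 + 3.4899 = 7.4612 pm

Final energy:
E' = hc/λ' = 1239.842 / 7.4612 = 166.1710 keV

(Intermediate values are shown rounded; full precision is carried through to the final answer.)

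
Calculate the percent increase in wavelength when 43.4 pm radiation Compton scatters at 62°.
2.9660%

Calculate the Compton shift:
Δλ = λ_C(1 - cos(62°))
Δλ = 2.4263 × (1 - cos(62°))
Δλ = 2.4263 × 0.5305
Δλ = 1.2872 pm

Percentage change:
(Δλ/λ₀) × 100 = (1.2872/43.4) × 100
= 2.9660%

(Intermediate values are shown rounded; full precision is carried through to the final answer.)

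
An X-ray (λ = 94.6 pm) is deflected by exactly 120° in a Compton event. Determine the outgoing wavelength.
98.2395 pm

Using the Compton formula: λ' = λ + λ_C(1 − cos θ)

For θ = 120°, cos θ = -1/2 (exact) = -0.5000, so:
1 − cos 120° = 1 − (-1/2) = 1.5000

Δλ = λ_C × 1.5000 = 2.4263 × 1.5000 = 3.6395 pm

λ' = 94.6 + 3.6395 = 98.2395 pm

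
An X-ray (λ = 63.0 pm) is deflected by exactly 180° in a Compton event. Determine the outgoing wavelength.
67.8526 pm

Using the Compton formula: λ' = λ + λ_C(1 − cos θ)

For θ = 180°, cos θ = -1 (exact) = -1.0000, so:
1 − cos 180° = 1 − (-1) = 2.0000

Δλ = λ_C × 2.0000 = 2.4263 × 2.0000 = 4.8526 pm

λ' = 63.0 + 4.8526 = 67.8526 pm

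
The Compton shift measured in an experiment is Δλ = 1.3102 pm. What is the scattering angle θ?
62.61°

From the Compton formula Δλ = λ_C(1 - cos θ), we can solve for θ:

cos θ = 1 - Δλ/λ_C

Given:
- Δλ = 1.3102 pm
- λ_C = h/(m_e·c) ≈ 2.42631024 pm

cos θ = 1 - 1.3102/2.42631024
cos θ = 1 - 0.539997
cos θ = 0.460003

θ = arccos(0.460003)
θ = 62.61°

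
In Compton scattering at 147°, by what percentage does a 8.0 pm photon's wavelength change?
55.7648%

Calculate the Compton shift:
Δλ = λ_C(1 - cos(147°))
Δλ = 2.4263 × (1 - cos(147°))
Δλ = 2.4263 × 1.8387
Δλ = 4.4612 pm

Percentage change:
(Δλ/λ₀) × 100 = (4.4612/8.0) × 100
= 55.7648%

(Intermediate values are shown rounded; full precision is carried through to the final answer.)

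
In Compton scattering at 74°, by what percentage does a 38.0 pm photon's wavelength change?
4.6251%

Calculate the Compton shift:
Δλ = λ_C(1 - cos(74°))
Δλ = 2.4263 × (1 - cos(74°))
Δλ = 2.4263 × 0.7244
Δλ = 1.7575 pm

Percentage change:
(Δλ/λ₀) × 100 = (1.7575/38.0) × 100
= 4.6251%

(Intermediate values are shown rounded; full precision is carried through to the final answer.)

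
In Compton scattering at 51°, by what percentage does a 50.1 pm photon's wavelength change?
1.7952%

Calculate the Compton shift:
Δλ = λ_C(1 - cos(51°))
Δλ = 2.4263 × (1 - cos(51°))
Δλ = 2.4263 × 0.3707
Δλ = 0.8994 pm

Percentage change:
(Δλ/λ₀) × 100 = (0.8994/50.1) × 100
= 1.7952%

(Intermediate values are shown rounded; full precision is carried through to the final answer.)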